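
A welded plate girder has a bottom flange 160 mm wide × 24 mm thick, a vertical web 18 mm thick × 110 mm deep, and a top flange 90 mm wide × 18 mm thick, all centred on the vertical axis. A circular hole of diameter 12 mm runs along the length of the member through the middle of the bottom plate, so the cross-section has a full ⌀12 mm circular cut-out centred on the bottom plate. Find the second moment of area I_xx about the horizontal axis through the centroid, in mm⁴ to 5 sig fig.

Treat the section as a set of non-overlapping primitives; coordinates are from the bounding-box lower-left.
Bottom plate: 160 × 24, A = 3 840 mm², y = 12 mm, Ī = 184 320 mm⁴.
Web plate: 18 × 110, A = 1 980 mm², y = 79 mm, Ī = 1 996 500 mm⁴.
Top plate: 90 × 18, A = 1 620 mm², y = 143 mm, Ī = 43 740 mm⁴.
Hole (subtracted): ⌀12, A = 113.0973 mm², y = 12 mm, Ī = 1017.876 mm⁴.
Centroid: ȳ = ΣA·y / ΣA = 59.07037 mm.
Transfer each piece to the horizontal axis through the centroid using Ī + A·d² with d = y − 59.07037:
  bottom plate: d = -47.07037 mm → contributes +8 692 299 mm⁴
  web plate: d = 19.92963 mm → contributes +2 782 937 mm⁴
  top plate: d = 83.92963 mm → contributes +11 455 317 mm⁴
  hole: d = -47.07037 mm → contributes −251598.5 mm⁴
Total I = 22 678 954 mm⁴.

I_xx ≈ 2.2679 × 10⁷ mm⁴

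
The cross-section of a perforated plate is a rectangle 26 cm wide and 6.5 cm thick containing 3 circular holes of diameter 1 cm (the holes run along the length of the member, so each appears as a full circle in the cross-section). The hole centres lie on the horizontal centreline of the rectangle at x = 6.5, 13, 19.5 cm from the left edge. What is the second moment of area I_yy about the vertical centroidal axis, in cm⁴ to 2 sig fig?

I_yy ≈ 9500 cm⁴

Split into non-overlapping primitives; take the origin at the lower-left of the bounding box.
Plate: 26 × 6.5, A = 169 cm², x = 13 cm, Ī = 9 520 cm⁴.
Hole 1 (subtracted): ⌀1, A = 0.7854 cm², x = 6.5 cm, Ī = 0.04909 cm⁴.
Hole 2 (subtracted): ⌀1, A = 0.7854 cm², x = 13 cm, Ī = 0.04909 cm⁴.
Hole 3 (subtracted): ⌀1, A = 0.7854 cm², x = 19.5 cm, Ī = 0.04909 cm⁴.
By symmetry the centroid is at mid-width, x̄ = 13 cm.
Transfer each piece to the vertical centroidal axis using Ī + A·d² with d = x − 13:
  plate: d = 0 cm → contributes +9 520 cm⁴
  hole 1: d = -6.5 cm → contributes −33.23 cm⁴
  hole 2: d = 0 cm → contributes −0.04909 cm⁴
  hole 3: d = 6.5 cm → contributes −33.23 cm⁴
Total I = 9 454 cm⁴.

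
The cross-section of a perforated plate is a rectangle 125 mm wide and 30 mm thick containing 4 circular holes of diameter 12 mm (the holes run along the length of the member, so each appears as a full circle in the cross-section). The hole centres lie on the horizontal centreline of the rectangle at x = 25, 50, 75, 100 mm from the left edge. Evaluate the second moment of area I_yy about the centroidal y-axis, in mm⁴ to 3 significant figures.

Treat the section as a set of non-overlapping primitives; coordinates are from the bounding-box lower-left.
Plate: 125 × 30, A = 3 750 mm², x = 62.5 mm, Ī = 4 882 813 mm⁴.
Hole 1 (subtracted): ⌀12, A = 113.1 mm², x = 25 mm, Ī = 1017.9 mm⁴.
Hole 2 (subtracted): ⌀12, A = 113.1 mm², x = 50 mm, Ī = 1017.9 mm⁴.
Hole 3 (subtracted): ⌀12, A = 113.1 mm², x = 75 mm, Ī = 1017.9 mm⁴.
Hole 4 (subtracted): ⌀12, A = 113.1 mm², x = 100 mm, Ī = 1017.9 mm⁴.
By symmetry the centroid is at mid-width, x̄ = 62.5 mm.
Transfer each piece to the centroidal y-axis using Ī + A·d² with d = x − 62.5:
  plate: d = 0 mm → contributes +4 882 813 mm⁴
  hole 1: d = -37.5 mm → contributes −160 061 mm⁴
  hole 2: d = -12.5 mm → contributes −18 689 mm⁴
  hole 3: d = 12.5 mm → contributes −18 689 mm⁴
  hole 4: d = 37.5 mm → contributes −160 061 mm⁴
Total I = 4 525 312 mm⁴.

I_yy ≈ 4.53 × 10⁶ mm⁴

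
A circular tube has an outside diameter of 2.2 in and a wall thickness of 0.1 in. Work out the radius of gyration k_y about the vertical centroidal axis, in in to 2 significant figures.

Split into non-overlapping primitives; take the origin at the lower-left of the bounding box.
Outer circle: ⌀2.2, A = 3.801 in², x = 1.1 in, Ī = 1.15 in⁴.
Bore (subtracted): ⌀2, A = 3.142 in², x = 1.1 in, Ī = 0.7854 in⁴.
By symmetry the centroid is at mid-width, x̄ = 1.1 in.
All pieces are centred on the vertical centroidal axis, so I = ΣĪ (holes subtracted) = 0.3645 in⁴.
Radius of gyration: k = √(I/A) = √(0.3645 / 0.6597) = 0.7433 in.

k_y ≈ 0.74 in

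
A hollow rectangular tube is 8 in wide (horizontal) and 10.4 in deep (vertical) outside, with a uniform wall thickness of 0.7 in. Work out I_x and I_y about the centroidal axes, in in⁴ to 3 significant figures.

I_x ≈ 349 in⁴, I_y ≈ 228 in⁴

Treat the section as a set of non-overlapping primitives; coordinates are from the bounding-box lower-left.
Outer rectangle: 8 × 10.4, A = 83.2 in², y = 5.2 in, Ī = 749.91 in⁴.
Inner void (subtracted): 6.6 × 9, A = 59.4 in², y = 5.2 in, Ī = 400.95 in⁴.
By symmetry the centroid is at mid-height, ȳ = 5.2 in.
All pieces are centred on the centroidal x-axis, so I = ΣĪ (holes subtracted) = 348.96 in⁴.
Repeating about the centroidal y-axis gives I_y = 228.11 in⁴.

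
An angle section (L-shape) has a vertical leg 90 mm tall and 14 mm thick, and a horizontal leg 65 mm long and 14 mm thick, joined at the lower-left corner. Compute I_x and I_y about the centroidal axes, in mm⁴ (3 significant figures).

I_x ≈ 1.52 × 10⁶ mm⁴, I_y ≈ 6.57 × 10⁵ mm⁴

Break the section into simple shapes (no overlaps), measuring from the bottom-left corner of the bounding box.
Vertical leg: 14 × 90, A = 1 260 mm², y = 45 mm, Ī = 850 500 mm⁴.
Horizontal leg (remainder): 51 × 14, A = 714 mm², y = 7 mm, Ī = 11 662 mm⁴.
Centroid: ȳ = ΣA·y / ΣA = 31.255 mm.
Transfer each piece to the centroidal x-axis using Ī + A·d² with d = y − 31.255:
  vertical leg: d = 13.745 mm → contributes +1 088 534 mm⁴
  horizontal leg (remainder): d = -24.255 mm → contributes +431 723 mm⁴
Total I = 1 520 257 mm⁴.
For the y-axis: x̄ = 18.755 mm.
Repeating about the centroidal y-axis gives I_y = 656 720 mm⁴.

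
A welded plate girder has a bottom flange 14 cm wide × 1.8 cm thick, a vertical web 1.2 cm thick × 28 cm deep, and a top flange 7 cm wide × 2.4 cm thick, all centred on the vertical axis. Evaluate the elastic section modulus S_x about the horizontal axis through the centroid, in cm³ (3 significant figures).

Decompose the section into non-overlapping parts with the origin at the bottom-left of its bounding rectangle.
Bottom plate: 14 × 1.8, A = 25.2 cm², y = 0.9 cm, Ī = 6.804 cm⁴.
Web plate: 1.2 × 28, A = 33.6 cm², y = 15.8 cm, Ī = 2195.2 cm⁴.
Top plate: 7 × 2.4, A = 16.8 cm², y = 31 cm, Ī = 8.064 cm⁴.
Centroid: ȳ = ΣA·y / ΣA = 14.211 cm.
Transfer each piece to the horizontal axis through the centroid using Ī + A·d² with d = y − 14.211:
  bottom plate: d = -13.311 cm → contributes +4471.9 cm⁴
  web plate: d = 1.5889 cm → contributes +2 280 cm⁴
  top plate: d = 16.789 cm → contributes +4743.4 cm⁴
Total I = 11 495 cm⁴.
Extreme fibre distance c = 17.989 cm; S = I/c = 639.02 cm³.

S_x ≈ 639 cm³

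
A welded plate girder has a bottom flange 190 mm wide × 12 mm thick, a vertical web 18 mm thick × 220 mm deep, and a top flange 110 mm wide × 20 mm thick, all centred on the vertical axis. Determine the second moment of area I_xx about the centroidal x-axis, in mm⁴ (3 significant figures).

I_xx ≈ 7.84 × 10⁷ mm⁴

Split into non-overlapping primitives; take the origin at the lower-left of the bounding box.
Bottom plate: 190 × 12, A = 2 280 mm², y = 6 mm, Ī = 27 360 mm⁴.
Web plate: 18 × 220, A = 3 960 mm², y = 122 mm, Ī = 15 972 000 mm⁴.
Top plate: 110 × 20, A = 2 200 mm², y = 242 mm, Ī = 73 333 mm⁴.
Centroid: ȳ = ΣA·y / ΣA = 121.94 mm.
Transfer each piece to the centroidal x-axis using Ī + A·d² with d = y − 121.94:
  bottom plate: d = -115.94 mm → contributes +30 676 964 mm⁴
  web plate: d = 0.056872 mm → contributes +15 972 013 mm⁴
  top plate: d = 120.06 mm → contributes +31 783 369 mm⁴
Total I = 78 432 346 mm⁴.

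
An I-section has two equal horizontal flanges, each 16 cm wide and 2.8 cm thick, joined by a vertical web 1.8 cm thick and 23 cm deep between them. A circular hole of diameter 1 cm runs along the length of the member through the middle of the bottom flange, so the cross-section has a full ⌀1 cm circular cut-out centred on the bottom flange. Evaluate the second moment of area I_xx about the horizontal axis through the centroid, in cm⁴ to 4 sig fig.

Decompose the section into non-overlapping parts with the origin at the bottom-left of its bounding rectangle.
Bottom flange: 16 × 2.8, A = 44.8 cm², y = 1.4 cm, Ī = 29.2693 cm⁴.
Web: 1.8 × 23, A = 41.4 cm², y = 14.3 cm, Ī = 1825.05 cm⁴.
Top flange: 16 × 2.8, A = 44.8 cm², y = 27.2 cm, Ī = 29.2693 cm⁴.
Hole (subtracted): ⌀1, A = 0.785398 cm², y = 1.4 cm, Ī = 0.0490874 cm⁴.
Centroid: ȳ = ΣA·y / ΣA = 14.3778 cm.
Transfer each piece to the horizontal axis through the centroid using Ī + A·d² with d = y − 14.3778:
  bottom flange: d = -12.9778 cm → contributes +7574.64 cm⁴
  web: d = -0.0778072 cm → contributes +1825.3 cm⁴
  top flange: d = 12.8222 cm → contributes +7394.78 cm⁴
  hole: d = -12.9778 cm → contributes −132.329 cm⁴
Total I = 16662.4 cm⁴.

I_xx ≈ 1.666 × 10⁴ cm⁴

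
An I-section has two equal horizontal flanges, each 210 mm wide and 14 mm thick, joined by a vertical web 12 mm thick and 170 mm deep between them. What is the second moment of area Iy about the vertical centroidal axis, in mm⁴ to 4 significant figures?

Treat the section as a set of non-overlapping primitives; coordinates are from the bounding-box lower-left.
Bottom flange: 210 × 14, A = 2 940 mm², x = 105 mm, Ī = 10 804 500 mm⁴.
Web: 12 × 170, A = 2 040 mm², x = 105 mm, Ī = 24 480 mm⁴.
Top flange: 210 × 14, A = 2 940 mm², x = 105 mm, Ī = 10 804 500 mm⁴.
By symmetry the centroid is at mid-width, x̄ = 105 mm.
All pieces are centred on the vertical centroidal axis, so I = ΣĪ = 21 633 480 mm⁴.

Iy ≈ 2.163 × 10⁷ mm⁴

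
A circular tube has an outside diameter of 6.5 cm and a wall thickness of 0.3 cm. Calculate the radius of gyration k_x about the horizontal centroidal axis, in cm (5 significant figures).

k_x ≈ 2.1946 cm

Break the section into simple shapes (no overlaps), measuring from the bottom-left corner of the bounding box.
Outer circle: ⌀6.5, A = 33.18307 cm², y = 3.25 cm, Ī = 87.62405 cm⁴.
Bore (subtracted): ⌀5.9, A = 27.33971 cm², y = 3.25 cm, Ī = 59.48096 cm⁴.
By symmetry the centroid is at mid-height, ȳ = 3.25 cm.
All pieces are centred on the horizontal centroidal axis, so I = ΣĪ (holes subtracted) = 28.14309 cm⁴.
Radius of gyration: k = √(I/A) = √(28.14309 / 5.843362) = 2.194596 cm.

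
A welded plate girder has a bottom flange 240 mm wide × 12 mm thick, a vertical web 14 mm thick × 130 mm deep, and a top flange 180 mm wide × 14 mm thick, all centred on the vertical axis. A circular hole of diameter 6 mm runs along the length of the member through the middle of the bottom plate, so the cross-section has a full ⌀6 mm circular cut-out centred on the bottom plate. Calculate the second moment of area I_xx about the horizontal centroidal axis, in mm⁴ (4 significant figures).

I_xx ≈ 3.002 × 10⁷ mm⁴

Decompose the section into non-overlapping parts with the origin at the bottom-left of its bounding rectangle.
Bottom plate: 240 × 12, A = 2 880 mm², y = 6 mm, Ī = 34 560 mm⁴.
Web plate: 14 × 130, A = 1 820 mm², y = 77 mm, Ī = 2 563 167 mm⁴.
Top plate: 180 × 14, A = 2 520 mm², y = 149 mm, Ī = 41 160 mm⁴.
Hole (subtracted): ⌀6, A = 28.2743 mm², y = 6 mm, Ī = 63.6173 mm⁴.
Centroid: ȳ = ΣA·y / ΣA = 74.0755 mm.
Transfer each piece to the horizontal centroidal axis using Ī + A·d² with d = y − 74.0755:
  bottom plate: d = -68.0755 mm → contributes +13 381 251 mm⁴
  web plate: d = 2.92454 mm → contributes +2 578 733 mm⁴
  top plate: d = 74.9245 mm → contributes +14 187 652 mm⁴
  hole: d = -68.0755 mm → contributes −131 094 mm⁴
Total I = 30 016 542 mm⁴.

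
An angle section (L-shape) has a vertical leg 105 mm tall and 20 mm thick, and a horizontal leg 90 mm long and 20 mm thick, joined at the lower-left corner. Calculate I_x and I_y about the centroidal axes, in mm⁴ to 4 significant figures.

Treat the section as a set of non-overlapping primitives; coordinates are from the bounding-box lower-left.
Vertical leg: 20 × 105, A = 2 100 mm², y = 52.5 mm, Ī = 1 929 375 mm⁴.
Horizontal leg (remainder): 70 × 20, A = 1 400 mm², y = 10 mm, Ī = 46666.7 mm⁴.
Centroid: ȳ = ΣA·y / ΣA = 35.5 mm.
Transfer each piece to the centroidal x-axis using Ī + A·d² with d = y − 35.5:
  vertical leg: d = 17 mm → contributes +2 536 275 mm⁴
  horizontal leg (remainder): d = -25.5 mm → contributes +957 017 mm⁴
Total I = 3 493 292 mm⁴.
For the y-axis: x̄ = 28 mm.
Repeating about the centroidal y-axis gives I_y = 2 342 667 mm⁴.

I_x ≈ 3.493 × 10⁶ mm⁴, I_y ≈ 2.343 × 10⁶ mm⁴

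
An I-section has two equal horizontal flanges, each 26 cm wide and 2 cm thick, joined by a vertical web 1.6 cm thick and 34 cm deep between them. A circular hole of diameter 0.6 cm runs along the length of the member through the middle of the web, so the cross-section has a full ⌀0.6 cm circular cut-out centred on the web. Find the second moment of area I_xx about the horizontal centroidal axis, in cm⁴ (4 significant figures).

I_xx ≈ 3.897 × 10⁴ cm⁴

Decompose the section into non-overlapping parts with the origin at the bottom-left of its bounding rectangle.
Bottom flange: 26 × 2, A = 52 cm², y = 1 cm, Ī = 17.3333 cm⁴.
Web: 1.6 × 34, A = 54.4 cm², y = 19 cm, Ī = 5240.53 cm⁴.
Top flange: 26 × 2, A = 52 cm², y = 37 cm, Ī = 17.3333 cm⁴.
Hole (subtracted): ⌀0.6, A = 0.282743 cm², y = 19 cm, Ī = 0.00636173 cm⁴.
By symmetry the centroid is at mid-height, ȳ = 19 cm.
Transfer each piece to the horizontal centroidal axis using Ī + A·d² with d = y − 19:
  bottom flange: d = -18 cm → contributes +16865.3 cm⁴
  web: d = 0 cm → contributes +5240.53 cm⁴
  top flange: d = 18 cm → contributes +16865.3 cm⁴
  hole: d = 0 cm → contributes −0.00636173 cm⁴
Total I = 38971.2 cm⁴.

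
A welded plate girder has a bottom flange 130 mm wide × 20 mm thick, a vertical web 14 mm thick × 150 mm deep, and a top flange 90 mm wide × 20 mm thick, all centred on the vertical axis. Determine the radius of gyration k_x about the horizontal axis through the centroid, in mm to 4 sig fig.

k_x ≈ 73.55 mm

Break the section into simple shapes (no overlaps), measuring from the bottom-left corner of the bounding box.
Bottom plate: 130 × 20, A = 2 600 mm², y = 10 mm, Ī = 86666.7 mm⁴.
Web plate: 14 × 150, A = 2 100 mm², y = 95 mm, Ī = 3 937 500 mm⁴.
Top plate: 90 × 20, A = 1 800 mm², y = 180 mm, Ī = 60 000 mm⁴.
Centroid: ȳ = ΣA·y / ΣA = 84.5385 mm.
Transfer each piece to the horizontal axis through the centroid using Ī + A·d² with d = y − 84.5385:
  bottom plate: d = -74.5385 mm → contributes +14 532 221 mm⁴
  web plate: d = 10.4615 mm → contributes +4 167 332 mm⁴
  top plate: d = 95.4615 mm → contributes +16 463 230 mm⁴
Total I = 35 162 782 mm⁴.
Radius of gyration: k = √(I/A) = √(35 162 782 / 6 500) = 73.5504 mm.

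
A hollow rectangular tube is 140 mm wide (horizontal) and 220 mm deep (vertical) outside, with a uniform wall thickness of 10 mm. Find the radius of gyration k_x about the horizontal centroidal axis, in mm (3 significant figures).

k_x ≈ 80.6 mm

Break the section into simple shapes (no overlaps), measuring from the bottom-left corner of the bounding box.
Outer rectangle: 140 × 220, A = 30 800 mm², y = 110 mm, Ī = 124 226 667 mm⁴.
Inner void (subtracted): 120 × 200, A = 24 000 mm², y = 110 mm, Ī = 80 000 000 mm⁴.
By symmetry the centroid is at mid-height, ȳ = 110 mm.
All pieces are centred on the horizontal centroidal axis, so I = ΣĪ (holes subtracted) = 44 226 667 mm⁴.
Radius of gyration: k = √(I/A) = √(44 226 667 / 6 800) = 80.647 mm.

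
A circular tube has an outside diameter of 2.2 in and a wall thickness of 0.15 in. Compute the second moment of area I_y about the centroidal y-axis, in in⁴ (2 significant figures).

Split into non-overlapping primitives; take the origin at the lower-left of the bounding box.
Outer circle: ⌀2.2, A = 3.801 in², x = 1.1 in, Ī = 1.15 in⁴.
Bore (subtracted): ⌀1.9, A = 2.835 in², x = 1.1 in, Ī = 0.6397 in⁴.
By symmetry the centroid is at mid-width, x̄ = 1.1 in.
All pieces are centred on the centroidal y-axis, so I = ΣĪ (holes subtracted) = 0.5102 in⁴.

I_y ≈ 0.51 in⁴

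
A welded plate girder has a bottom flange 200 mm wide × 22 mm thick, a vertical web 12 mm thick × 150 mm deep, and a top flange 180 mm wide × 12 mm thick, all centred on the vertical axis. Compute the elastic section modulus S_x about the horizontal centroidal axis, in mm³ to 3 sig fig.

Split into non-overlapping primitives; take the origin at the lower-left of the bounding box.
Bottom plate: 200 × 22, A = 4 400 mm², y = 11 mm, Ī = 177 467 mm⁴.
Web plate: 12 × 150, A = 1 800 mm², y = 97 mm, Ī = 3 375 000 mm⁴.
Top plate: 180 × 12, A = 2 160 mm², y = 178 mm, Ī = 25 920 mm⁴.
Centroid: ȳ = ΣA·y / ΣA = 72.665 mm.
Transfer each piece to the horizontal centroidal axis using Ī + A·d² with d = y − 72.665:
  bottom plate: d = -61.665 mm → contributes +16 908 823 mm⁴
  web plate: d = 24.335 mm → contributes +4 440 940 mm⁴
  top plate: d = 105.33 mm → contributes +23 992 086 mm⁴
Total I = 45 341 849 mm⁴.
Extreme fibre distance c = 111.33 mm; S = I/c = 407 256 mm³.

S_x ≈ 4.07 × 10⁵ mm³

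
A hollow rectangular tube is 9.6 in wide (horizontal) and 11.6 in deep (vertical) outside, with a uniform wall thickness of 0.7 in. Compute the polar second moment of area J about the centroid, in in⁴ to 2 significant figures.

Split into non-overlapping primitives; take the origin at the lower-left of the bounding box.
Outer rectangle: 9.6 × 11.6, A = 111.4 in², y = 5.8 in, Ī = 1 249 in⁴.
Inner void (subtracted): 8.2 × 10.2, A = 83.64 in², y = 5.8 in, Ī = 725.2 in⁴.
By symmetry the centroid is at mid-height, ȳ = 5.8 in.
All pieces are centred on the centroidal x-axis, so I = ΣĪ (holes subtracted) = 523.6 in⁴.
Repeating about the centroidal y-axis gives I_y = 386.6 in⁴.
Polar second moment: J = I_x + I_y = 910.1 in⁴.

J ≈ 910 in⁴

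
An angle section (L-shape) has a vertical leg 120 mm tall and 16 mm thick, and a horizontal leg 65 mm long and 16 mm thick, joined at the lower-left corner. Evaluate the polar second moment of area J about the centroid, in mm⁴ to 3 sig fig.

Treat the section as a set of non-overlapping primitives; coordinates are from the bounding-box lower-left.
Vertical leg: 16 × 120, A = 1 920 mm², y = 60 mm, Ī = 2 304 000 mm⁴.
Horizontal leg (remainder): 49 × 16, A = 784 mm², y = 8 mm, Ī = 16 725 mm⁴.
Centroid: ȳ = ΣA·y / ΣA = 44.923 mm.
Transfer each piece to the centroidal x-axis using Ī + A·d² with d = y − 44.923:
  vertical leg: d = 15.077 mm → contributes +2 740 442 mm⁴
  horizontal leg (remainder): d = -36.923 mm → contributes +1 085 563 mm⁴
Total I = 3 826 005 mm⁴.
For the y-axis: x̄ = 17.423 mm.
Repeating about the centroidal y-axis gives I_y = 785 825 mm⁴.
Polar second moment: J = I_x + I_y = 4 611 831 mm⁴.

J ≈ 4.61 × 10⁶ mm⁴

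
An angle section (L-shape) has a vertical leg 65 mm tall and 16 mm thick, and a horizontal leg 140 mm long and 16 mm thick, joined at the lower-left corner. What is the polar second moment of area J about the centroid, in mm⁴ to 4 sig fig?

Break the section into simple shapes (no overlaps), measuring from the bottom-left corner of the bounding box.
Vertical leg: 16 × 65, A = 1 040 mm², y = 32.5 mm, Ī = 366 167 mm⁴.
Horizontal leg (remainder): 124 × 16, A = 1 984 mm², y = 8 mm, Ī = 42325.3 mm⁴.
Centroid: ȳ = ΣA·y / ΣA = 16.4259 mm.
Transfer each piece to the centroidal x-axis using Ī + A·d² with d = y − 16.4259:
  vertical leg: d = 16.0741 mm → contributes +634 878 mm⁴
  horizontal leg (remainder): d = -8.42593 mm → contributes +183 182 mm⁴
Total I = 818 059 mm⁴.
For the y-axis: x̄ = 53.9259 mm.
Repeating about the centroidal y-axis gives I_y = 5 907 759 mm⁴.
Polar second moment: J = I_x + I_y = 6 725 819 mm⁴.

J ≈ 6.726 × 10⁶ mm⁴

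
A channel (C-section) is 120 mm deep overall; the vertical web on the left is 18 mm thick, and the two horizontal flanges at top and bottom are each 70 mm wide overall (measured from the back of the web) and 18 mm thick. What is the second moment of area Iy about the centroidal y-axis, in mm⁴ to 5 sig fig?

Iy ≈ 1.7086 × 10⁶ mm⁴

Treat the section as a set of non-overlapping primitives; coordinates are from the bounding-box lower-left.
Web: 18 × 120, A = 2 160 mm², x = 9 mm, Ī = 58 320 mm⁴.
Top flange (beyond web): 52 × 18, A = 936 mm², x = 44 mm, Ī = 210 912 mm⁴.
Bottom flange (beyond web): 52 × 18, A = 936 mm², x = 44 mm, Ī = 210 912 mm⁴.
Centroid: x̄ = ΣA·x / ΣA = 25.25 mm.
Transfer each piece to the centroidal y-axis using Ī + A·d² with d = x − 25.25:
  web: d = -16.25 mm → contributes +628 695 mm⁴
  top flange (beyond web): d = 18.75 mm → contributes +539974.5 mm⁴
  bottom flange (beyond web): d = 18.75 mm → contributes +539974.5 mm⁴
Total I = 1 708 644 mm⁴.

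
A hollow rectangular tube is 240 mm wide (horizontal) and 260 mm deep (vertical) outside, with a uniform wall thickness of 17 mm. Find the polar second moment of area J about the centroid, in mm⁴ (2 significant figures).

J ≈ 2.9 × 10⁸ mm⁴

Break the section into simple shapes (no overlaps), measuring from the bottom-left corner of the bounding box.
Outer rectangle: 240 × 260, A = 62 400 mm², y = 130 mm, Ī = 351 520 000 mm⁴.
Inner void (subtracted): 206 × 226, A = 46 556 mm², y = 130 mm, Ī = 198 157 855 mm⁴.
By symmetry the centroid is at mid-height, ȳ = 130 mm.
All pieces are centred on the centroidal x-axis, so I = ΣĪ (holes subtracted) = 153 362 145 mm⁴.
Repeating about the centroidal y-axis gives I_y = 134 882 465 mm⁴.
Polar second moment: J = I_x + I_y = 288 244 611 mm⁴.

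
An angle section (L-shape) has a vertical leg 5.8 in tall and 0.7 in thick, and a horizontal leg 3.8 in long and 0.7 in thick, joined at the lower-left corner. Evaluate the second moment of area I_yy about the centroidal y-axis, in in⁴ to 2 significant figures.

I_yy ≈ 7.0 in⁴

Decompose the section into non-overlapping parts with the origin at the bottom-left of its bounding rectangle.
Vertical leg: 0.7 × 5.8, A = 4.06 in², x = 0.35 in, Ī = 0.1658 in⁴.
Horizontal leg (remainder): 3.1 × 0.7, A = 2.17 in², x = 2.25 in, Ī = 1.738 in⁴.
Centroid: x̄ = ΣA·x / ΣA = 1.012 in.
Transfer each piece to the centroidal y-axis using Ī + A·d² with d = x − 1.012:
  vertical leg: d = -0.6618 in → contributes +1.944 in⁴
  horizontal leg (remainder): d = 1.238 in → contributes +5.065 in⁴
Total I = 7.009 in⁴.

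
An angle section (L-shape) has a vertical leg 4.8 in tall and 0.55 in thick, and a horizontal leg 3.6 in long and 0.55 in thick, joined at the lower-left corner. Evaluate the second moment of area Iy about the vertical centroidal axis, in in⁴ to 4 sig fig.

Treat the section as a set of non-overlapping primitives; coordinates are from the bounding-box lower-left.
Vertical leg: 0.55 × 4.8, A = 2.64 in², x = 0.275 in, Ī = 0.06655 in⁴.
Horizontal leg (remainder): 3.05 × 0.55, A = 1.6775 in², x = 2.075 in, Ī = 1.30041 in⁴.
Centroid: x̄ = ΣA·x / ΣA = 0.974363 in.
Transfer each piece to the vertical centroidal axis using Ī + A·d² with d = x − 0.974363:
  vertical leg: d = -0.699363 in → contributes +1.3578 in⁴
  horizontal leg (remainder): d = 1.10064 in → contributes +3.33254 in⁴
Total I = 4.69034 in⁴.

Iy ≈ 4.690 in⁴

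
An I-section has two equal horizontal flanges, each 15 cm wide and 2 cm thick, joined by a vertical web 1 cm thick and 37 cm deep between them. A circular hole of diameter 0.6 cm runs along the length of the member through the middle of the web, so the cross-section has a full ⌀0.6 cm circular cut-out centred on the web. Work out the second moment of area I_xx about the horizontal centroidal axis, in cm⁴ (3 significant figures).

Decompose the section into non-overlapping parts with the origin at the bottom-left of its bounding rectangle.
Bottom flange: 15 × 2, A = 30 cm², y = 1 cm, Ī = 10 cm⁴.
Web: 1 × 37, A = 37 cm², y = 20.5 cm, Ī = 4221.1 cm⁴.
Top flange: 15 × 2, A = 30 cm², y = 40 cm, Ī = 10 cm⁴.
Hole (subtracted): ⌀0.6, A = 0.28274 cm², y = 20.5 cm, Ī = 0.0063617 cm⁴.
By symmetry the centroid is at mid-height, ȳ = 20.5 cm.
Transfer each piece to the horizontal centroidal axis using Ī + A·d² with d = y − 20.5:
  bottom flange: d = -19.5 cm → contributes +11 418 cm⁴
  web: d = 0 cm → contributes +4221.1 cm⁴
  top flange: d = 19.5 cm → contributes +11 418 cm⁴
  hole: d = 0 cm → contributes −0.0063617 cm⁴
Total I = 27 056 cm⁴.

I_xx ≈ 2.71 × 10⁴ cm⁴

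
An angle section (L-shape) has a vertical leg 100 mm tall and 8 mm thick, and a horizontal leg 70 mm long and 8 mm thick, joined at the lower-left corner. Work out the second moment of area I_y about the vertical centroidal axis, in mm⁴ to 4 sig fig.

I_y ≈ 5.382 × 10⁵ mm⁴

Treat the section as a set of non-overlapping primitives; coordinates are from the bounding-box lower-left.
Vertical leg: 8 × 100, A = 800 mm², x = 4 mm, Ī = 4266.67 mm⁴.
Horizontal leg (remainder): 62 × 8, A = 496 mm², x = 39 mm, Ī = 158 885 mm⁴.
Centroid: x̄ = ΣA·x / ΣA = 17.3951 mm.
Transfer each piece to the vertical centroidal axis using Ī + A·d² with d = x − 17.3951:
  vertical leg: d = -13.3951 mm → contributes +147 809 mm⁴
  horizontal leg (remainder): d = 21.6049 mm → contributes +390 405 mm⁴
Total I = 538 214 mm⁴.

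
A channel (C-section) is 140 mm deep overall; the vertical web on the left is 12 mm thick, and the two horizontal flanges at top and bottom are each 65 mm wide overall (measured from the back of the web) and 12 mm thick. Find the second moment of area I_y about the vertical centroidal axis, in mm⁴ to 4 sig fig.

Treat the section as a set of non-overlapping primitives; coordinates are from the bounding-box lower-left.
Web: 12 × 140, A = 1 680 mm², x = 6 mm, Ī = 20 160 mm⁴.
Top flange (beyond web): 53 × 12, A = 636 mm², x = 38.5 mm, Ī = 148 877 mm⁴.
Bottom flange (beyond web): 53 × 12, A = 636 mm², x = 38.5 mm, Ī = 148 877 mm⁴.
Centroid: x̄ = ΣA·x / ΣA = 20.0041 mm.
Transfer each piece to the vertical centroidal axis using Ī + A·d² with d = x − 20.0041:
  web: d = -14.0041 mm → contributes +349 631 mm⁴
  top flange (beyond web): d = 18.4959 mm → contributes +366 452 mm⁴
  bottom flange (beyond web): d = 18.4959 mm → contributes +366 452 mm⁴
Total I = 1 082 536 mm⁴.

I_y ≈ 1.083 × 10⁶ mm⁴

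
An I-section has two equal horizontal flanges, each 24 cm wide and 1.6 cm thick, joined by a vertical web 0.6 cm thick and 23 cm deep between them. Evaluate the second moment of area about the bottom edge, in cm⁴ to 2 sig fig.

Decompose the section into non-overlapping parts with the origin at the bottom-left of its bounding rectangle.
Bottom flange: 24 × 1.6, A = 38.4 cm², y = 0.8 cm, Ī = 8.192 cm⁴.
Web: 0.6 × 23, A = 13.8 cm², y = 13.1 cm, Ī = 608.4 cm⁴.
Top flange: 24 × 1.6, A = 38.4 cm², y = 25.4 cm, Ī = 8.192 cm⁴.
Transfer each piece to a horizontal axis along the bottom face using Ī + A·d² with d = y − 0:
  bottom flange: d = 0.8 cm → contributes +32.77 cm⁴
  web: d = 13.1 cm → contributes +2 977 cm⁴
  top flange: d = 25.4 cm → contributes +24 782 cm⁴
Total I = 27 792 cm⁴.

I_base ≈ 2.8 × 10⁴ cm⁴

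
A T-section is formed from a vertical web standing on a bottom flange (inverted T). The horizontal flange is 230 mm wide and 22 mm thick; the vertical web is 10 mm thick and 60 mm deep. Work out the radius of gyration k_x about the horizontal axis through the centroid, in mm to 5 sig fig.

Break the section into simple shapes (no overlaps), measuring from the bottom-left corner of the bounding box.
Flange: 230 × 22, A = 5 060 mm², y = 11 mm, Ī = 204086.7 mm⁴.
Web: 10 × 60, A = 600 mm², y = 52 mm, Ī = 180 000 mm⁴.
Centroid: ȳ = ΣA·y / ΣA = 15.34629 mm.
Transfer each piece to the horizontal axis through the centroid using Ī + A·d² with d = y − 15.34629:
  flange: d = -4.34629 mm → contributes +299671.3 mm⁴
  web: d = 36.65371 mm → contributes +986096.7 mm⁴
Total I = 1 285 768 mm⁴.
Radius of gyration: k = √(I/A) = √(1 285 768 / 5 660) = 15.07208 mm.

k_x ≈ 15.072 mm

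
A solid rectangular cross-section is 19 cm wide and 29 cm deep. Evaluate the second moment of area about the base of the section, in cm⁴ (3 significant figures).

I_base ≈ 1.54 × 10⁵ cm⁴

The section: 19 × 29, A = 551 cm², y = 14.5 cm, Ī = 38 616 cm⁴.
Transfer it to the bottom edge using Ī + A·d² with d = y − 0:
  the section: d = 14.5 cm → contributes +154 464 cm⁴
Total I = 154 464 cm⁴.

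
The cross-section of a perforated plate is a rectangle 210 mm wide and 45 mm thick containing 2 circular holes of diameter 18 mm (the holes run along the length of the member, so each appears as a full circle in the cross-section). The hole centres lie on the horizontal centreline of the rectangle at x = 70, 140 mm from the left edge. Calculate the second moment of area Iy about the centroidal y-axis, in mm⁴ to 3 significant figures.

Iy ≈ 3.41 × 10⁷ mm⁴

Decompose the section into non-overlapping parts with the origin at the bottom-left of its bounding rectangle.
Plate: 210 × 45, A = 9 450 mm², x = 105 mm, Ī = 34 728 750 mm⁴.
Hole 1 (subtracted): ⌀18, A = 254.47 mm², x = 70 mm, Ī = 5 153 mm⁴.
Hole 2 (subtracted): ⌀18, A = 254.47 mm², x = 140 mm, Ī = 5 153 mm⁴.
By symmetry the centroid is at mid-width, x̄ = 105 mm.
Transfer each piece to the centroidal y-axis using Ī + A·d² with d = x − 105:
  plate: d = 0 mm → contributes +34 728 750 mm⁴
  hole 1: d = -35 mm → contributes −316 878 mm⁴
  hole 2: d = 35 mm → contributes −316 878 mm⁴
Total I = 34 094 995 mm⁴.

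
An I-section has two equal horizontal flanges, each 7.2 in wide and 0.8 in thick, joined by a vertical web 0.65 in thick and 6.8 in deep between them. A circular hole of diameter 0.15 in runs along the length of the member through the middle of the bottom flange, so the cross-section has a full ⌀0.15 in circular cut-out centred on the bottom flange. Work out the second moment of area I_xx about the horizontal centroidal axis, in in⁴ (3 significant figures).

Treat the section as a set of non-overlapping primitives; coordinates are from the bounding-box lower-left.
Bottom flange: 7.2 × 0.8, A = 5.76 in², y = 0.4 in, Ī = 0.3072 in⁴.
Web: 0.65 × 6.8, A = 4.42 in², y = 4.2 in, Ī = 17.032 in⁴.
Top flange: 7.2 × 0.8, A = 5.76 in², y = 8 in, Ī = 0.3072 in⁴.
Hole (subtracted): ⌀0.15, A = 0.017671 in², y = 0.4 in, Ī = 0.00002485 in⁴.
Centroid: ȳ = ΣA·y / ΣA = 4.2042 in.
Transfer each piece to the horizontal centroidal axis using Ī + A·d² with d = y − 4.2042:
  bottom flange: d = -3.8042 in → contributes +83.666 in⁴
  web: d = -0.0042174 in → contributes +17.032 in⁴
  top flange: d = 3.7958 in → contributes +83.297 in⁴
  hole: d = -3.8042 in → contributes −0.25577 in⁴
Total I = 183.74 in⁴.

I_xx ≈ 184 in⁴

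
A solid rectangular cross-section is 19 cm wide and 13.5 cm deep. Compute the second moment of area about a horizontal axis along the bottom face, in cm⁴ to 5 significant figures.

I_base ≈ 1.5582 × 10⁴ cm⁴

The section: 19 × 13.5, A = 256.5 cm², y = 6.75 cm, Ī = 3895.594 cm⁴.
Transfer it to a horizontal axis along the bottom face using Ī + A·d² with d = y − 0:
  the section: d = 6.75 cm → contributes +15582.38 cm⁴
Total I = 15582.38 cm⁴.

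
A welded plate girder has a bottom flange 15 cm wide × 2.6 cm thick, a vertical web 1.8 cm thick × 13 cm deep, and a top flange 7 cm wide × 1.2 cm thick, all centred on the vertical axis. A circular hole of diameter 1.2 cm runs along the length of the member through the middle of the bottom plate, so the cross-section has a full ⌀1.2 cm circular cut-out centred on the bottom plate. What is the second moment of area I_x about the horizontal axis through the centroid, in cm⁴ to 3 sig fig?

Break the section into simple shapes (no overlaps), measuring from the bottom-left corner of the bounding box.
Bottom plate: 15 × 2.6, A = 39 cm², y = 1.3 cm, Ī = 21.97 cm⁴.
Web plate: 1.8 × 13, A = 23.4 cm², y = 9.1 cm, Ī = 329.55 cm⁴.
Top plate: 7 × 1.2, A = 8.4 cm², y = 16.2 cm, Ī = 1.008 cm⁴.
Hole (subtracted): ⌀1.2, A = 1.131 cm², y = 1.3 cm, Ī = 0.10179 cm⁴.
Centroid: ȳ = ΣA·y / ΣA = 5.7163 cm.
Transfer each piece to the horizontal axis through the centroid using Ī + A·d² with d = y − 5.7163:
  bottom plate: d = -4.4163 cm → contributes +782.62 cm⁴
  web plate: d = 3.3837 cm → contributes +597.47 cm⁴
  top plate: d = 10.484 cm → contributes +924.23 cm⁴
  hole: d = -4.4163 cm → contributes −22.16 cm⁴
Total I = 2282.2 cm⁴.

I_x ≈ 2280 cm⁴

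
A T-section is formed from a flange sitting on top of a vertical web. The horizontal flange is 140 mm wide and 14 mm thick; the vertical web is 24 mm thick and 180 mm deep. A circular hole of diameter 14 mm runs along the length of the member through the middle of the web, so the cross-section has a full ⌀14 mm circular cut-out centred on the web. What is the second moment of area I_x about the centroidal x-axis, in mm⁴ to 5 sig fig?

I_x ≈ 2.4235 × 10⁷ mm⁴

Decompose the section into non-overlapping parts with the origin at the bottom-left of its bounding rectangle.
Flange: 140 × 14, A = 1 960 mm², y = 187 mm, Ī = 32013.33 mm⁴.
Web: 24 × 180, A = 4 320 mm², y = 90 mm, Ī = 11 664 000 mm⁴.
Hole (subtracted): ⌀14, A = 153.938 mm², y = 90 mm, Ī = 1885.741 mm⁴.
Centroid: ȳ = ΣA·y / ΣA = 121.0346 mm.
Transfer each piece to the centroidal x-axis using Ī + A·d² with d = y − 121.0346:
  flange: d = 65.96538 mm → contributes +8 560 819 mm⁴
  web: d = -31.03462 mm → contributes +15 824 798 mm⁴
  hole: d = -31.03462 mm → contributes −150150.8 mm⁴
Total I = 24 235 466 mm⁴.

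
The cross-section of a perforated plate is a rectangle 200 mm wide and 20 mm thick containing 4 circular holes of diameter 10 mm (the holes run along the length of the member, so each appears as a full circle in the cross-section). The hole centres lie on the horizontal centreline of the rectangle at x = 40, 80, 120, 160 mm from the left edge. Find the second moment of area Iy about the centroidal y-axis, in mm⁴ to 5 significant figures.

Iy ≈ 1.2703 × 10⁷ mm⁴

Break the section into simple shapes (no overlaps), measuring from the bottom-left corner of the bounding box.
Plate: 200 × 20, A = 4 000 mm², x = 100 mm, Ī = 13 333 333 mm⁴.
Hole 1 (subtracted): ⌀10, A = 78.53982 mm², x = 40 mm, Ī = 490.8739 mm⁴.
Hole 2 (subtracted): ⌀10, A = 78.53982 mm², x = 80 mm, Ī = 490.8739 mm⁴.
Hole 3 (subtracted): ⌀10, A = 78.53982 mm², x = 120 mm, Ī = 490.8739 mm⁴.
Hole 4 (subtracted): ⌀10, A = 78.53982 mm², x = 160 mm, Ī = 490.8739 mm⁴.
By symmetry the centroid is at mid-width, x̄ = 100 mm.
Transfer each piece to the centroidal y-axis using Ī + A·d² with d = x − 100:
  plate: d = 0 mm → contributes +13 333 333 mm⁴
  hole 1: d = -60 mm → contributes −283234.2 mm⁴
  hole 2: d = -20 mm → contributes −31906.8 mm⁴
  hole 3: d = 20 mm → contributes −31906.8 mm⁴
  hole 4: d = 60 mm → contributes −283234.2 mm⁴
Total I = 12 703 051 mm⁴.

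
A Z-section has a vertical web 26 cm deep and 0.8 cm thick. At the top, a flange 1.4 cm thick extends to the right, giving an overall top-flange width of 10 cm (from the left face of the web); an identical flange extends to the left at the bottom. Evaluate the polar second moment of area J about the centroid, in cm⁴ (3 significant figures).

J ≈ 5900 cm⁴

Decompose the section into non-overlapping parts with the origin at the bottom-left of its bounding rectangle.
Web: 0.8 × 26, A = 20.8 cm², y = 13 cm, Ī = 1171.7 cm⁴.
Top flange (beyond web): 9.2 × 1.4, A = 12.88 cm², y = 25.3 cm, Ī = 2.1037 cm⁴.
Bottom flange (beyond web): 9.2 × 1.4, A = 12.88 cm², y = 0.7 cm, Ī = 2.1037 cm⁴.
Centroid: ȳ = ΣA·y / ΣA = 13 cm.
Transfer each piece to the centroidal x-axis using Ī + A·d² with d = y − 13:
  web: d = 0 cm → contributes +1171.7 cm⁴
  top flange (beyond web): d = 12.3 cm → contributes +1950.7 cm⁴
  bottom flange (beyond web): d = -12.3 cm → contributes +1950.7 cm⁴
Total I = 5073.2 cm⁴.
For the y-axis: x̄ = 9.6 cm.
Repeating about the centroidal y-axis gives I_y = 826.8 cm⁴.
Polar second moment: J = I_x + I_y = 5 900 cm⁴.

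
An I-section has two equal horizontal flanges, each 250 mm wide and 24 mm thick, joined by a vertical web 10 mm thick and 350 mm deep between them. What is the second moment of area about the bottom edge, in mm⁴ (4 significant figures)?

I_base ≈ 1.070 × 10⁹ mm⁴

Treat the section as a set of non-overlapping primitives; coordinates are from the bounding-box lower-left.
Bottom flange: 250 × 24, A = 6 000 mm², y = 12 mm, Ī = 288 000 mm⁴.
Web: 10 × 350, A = 3 500 mm², y = 199 mm, Ī = 35 729 167 mm⁴.
Top flange: 250 × 24, A = 6 000 mm², y = 386 mm, Ī = 288 000 mm⁴.
Transfer each piece to a horizontal axis along the bottom face using Ī + A·d² with d = y − 0:
  bottom flange: d = 12 mm → contributes +1 152 000 mm⁴
  web: d = 199 mm → contributes +174 332 667 mm⁴
  top flange: d = 386 mm → contributes +894 264 000 mm⁴
Total I = 1 069 748 667 mm⁴.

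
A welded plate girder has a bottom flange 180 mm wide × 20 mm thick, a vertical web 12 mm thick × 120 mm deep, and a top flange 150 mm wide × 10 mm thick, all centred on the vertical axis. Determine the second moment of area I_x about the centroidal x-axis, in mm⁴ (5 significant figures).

Treat the section as a set of non-overlapping primitives; coordinates are from the bounding-box lower-left.
Bottom plate: 180 × 20, A = 3 600 mm², y = 10 mm, Ī = 120 000 mm⁴.
Web plate: 12 × 120, A = 1 440 mm², y = 80 mm, Ī = 1 728 000 mm⁴.
Top plate: 150 × 10, A = 1 500 mm², y = 145 mm, Ī = 12 500 mm⁴.
Centroid: ȳ = ΣA·y / ΣA = 56.37615 mm.
Transfer each piece to the centroidal x-axis using Ī + A·d² with d = y − 56.37615:
  bottom plate: d = -46.37615 mm → contributes +7 862 689 mm⁴
  web plate: d = 23.62385 mm → contributes +2 531 644 mm⁴
  top plate: d = 88.62385 mm → contributes +11 793 781 mm⁴
Total I = 22 188 115 mm⁴.

I_x ≈ 2.2188 × 10⁷ mm⁴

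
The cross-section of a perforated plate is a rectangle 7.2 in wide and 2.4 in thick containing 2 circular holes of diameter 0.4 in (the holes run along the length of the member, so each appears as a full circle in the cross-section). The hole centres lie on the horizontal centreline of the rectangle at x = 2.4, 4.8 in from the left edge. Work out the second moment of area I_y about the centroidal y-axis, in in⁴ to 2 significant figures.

I_y ≈ 74 in⁴

Decompose the section into non-overlapping parts with the origin at the bottom-left of its bounding rectangle.
Plate: 7.2 × 2.4, A = 17.28 in², x = 3.6 in, Ī = 74.65 in⁴.
Hole 1 (subtracted): ⌀0.4, A = 0.1257 in², x = 2.4 in, Ī = 0.001257 in⁴.
Hole 2 (subtracted): ⌀0.4, A = 0.1257 in², x = 4.8 in, Ī = 0.001257 in⁴.
By symmetry the centroid is at mid-width, x̄ = 3.6 in.
Transfer each piece to the centroidal y-axis using Ī + A·d² with d = x − 3.6:
  plate: d = 0 in → contributes +74.65 in⁴
  hole 1: d = -1.2 in → contributes −0.1822 in⁴
  hole 2: d = 1.2 in → contributes −0.1822 in⁴
Total I = 74.29 in⁴.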